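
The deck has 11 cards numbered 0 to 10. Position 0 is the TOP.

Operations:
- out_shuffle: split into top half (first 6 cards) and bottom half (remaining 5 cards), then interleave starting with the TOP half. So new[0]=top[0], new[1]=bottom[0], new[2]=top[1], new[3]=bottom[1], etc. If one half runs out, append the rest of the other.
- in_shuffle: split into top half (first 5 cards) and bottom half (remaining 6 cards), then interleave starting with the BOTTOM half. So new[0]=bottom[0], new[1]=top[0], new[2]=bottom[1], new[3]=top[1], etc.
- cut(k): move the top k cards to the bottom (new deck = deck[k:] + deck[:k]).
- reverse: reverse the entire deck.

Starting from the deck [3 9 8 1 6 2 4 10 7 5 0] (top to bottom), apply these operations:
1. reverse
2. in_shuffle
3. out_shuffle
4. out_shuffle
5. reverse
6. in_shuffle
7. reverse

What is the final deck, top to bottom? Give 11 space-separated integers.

Answer: 2 10 5 3 8 6 4 7 0 9 1

Derivation:
After op 1 (reverse): [0 5 7 10 4 2 6 1 8 9 3]
After op 2 (in_shuffle): [2 0 6 5 1 7 8 10 9 4 3]
After op 3 (out_shuffle): [2 8 0 10 6 9 5 4 1 3 7]
After op 4 (out_shuffle): [2 5 8 4 0 1 10 3 6 7 9]
After op 5 (reverse): [9 7 6 3 10 1 0 4 8 5 2]
After op 6 (in_shuffle): [1 9 0 7 4 6 8 3 5 10 2]
After op 7 (reverse): [2 10 5 3 8 6 4 7 0 9 1]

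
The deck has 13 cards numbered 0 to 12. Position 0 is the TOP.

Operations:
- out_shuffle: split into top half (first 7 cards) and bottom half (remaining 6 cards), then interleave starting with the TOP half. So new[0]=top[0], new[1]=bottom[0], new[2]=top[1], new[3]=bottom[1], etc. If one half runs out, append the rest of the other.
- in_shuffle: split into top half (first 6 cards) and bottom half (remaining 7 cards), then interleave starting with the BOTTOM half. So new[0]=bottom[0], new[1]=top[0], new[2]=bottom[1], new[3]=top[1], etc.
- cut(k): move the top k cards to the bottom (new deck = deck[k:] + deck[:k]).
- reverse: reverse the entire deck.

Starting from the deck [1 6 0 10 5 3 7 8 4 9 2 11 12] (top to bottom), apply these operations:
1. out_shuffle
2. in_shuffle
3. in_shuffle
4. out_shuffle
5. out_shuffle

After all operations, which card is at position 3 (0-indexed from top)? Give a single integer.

After op 1 (out_shuffle): [1 8 6 4 0 9 10 2 5 11 3 12 7]
After op 2 (in_shuffle): [10 1 2 8 5 6 11 4 3 0 12 9 7]
After op 3 (in_shuffle): [11 10 4 1 3 2 0 8 12 5 9 6 7]
After op 4 (out_shuffle): [11 8 10 12 4 5 1 9 3 6 2 7 0]
After op 5 (out_shuffle): [11 9 8 3 10 6 12 2 4 7 5 0 1]
Position 3: card 3.

Answer: 3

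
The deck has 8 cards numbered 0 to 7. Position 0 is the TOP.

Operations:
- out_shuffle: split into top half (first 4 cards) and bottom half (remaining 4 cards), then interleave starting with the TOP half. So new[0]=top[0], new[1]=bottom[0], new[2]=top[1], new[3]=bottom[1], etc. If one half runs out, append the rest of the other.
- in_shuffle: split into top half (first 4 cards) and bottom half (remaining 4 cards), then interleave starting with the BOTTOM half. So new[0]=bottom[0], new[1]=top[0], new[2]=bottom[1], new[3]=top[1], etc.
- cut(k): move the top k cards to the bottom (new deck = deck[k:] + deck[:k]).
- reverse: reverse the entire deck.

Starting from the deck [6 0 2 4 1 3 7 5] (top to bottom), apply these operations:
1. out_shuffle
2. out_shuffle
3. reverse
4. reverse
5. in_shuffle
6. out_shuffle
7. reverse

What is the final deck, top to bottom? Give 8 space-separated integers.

Answer: 7 2 5 4 1 6 3 0

Derivation:
After op 1 (out_shuffle): [6 1 0 3 2 7 4 5]
After op 2 (out_shuffle): [6 2 1 7 0 4 3 5]
After op 3 (reverse): [5 3 4 0 7 1 2 6]
After op 4 (reverse): [6 2 1 7 0 4 3 5]
After op 5 (in_shuffle): [0 6 4 2 3 1 5 7]
After op 6 (out_shuffle): [0 3 6 1 4 5 2 7]
After op 7 (reverse): [7 2 5 4 1 6 3 0]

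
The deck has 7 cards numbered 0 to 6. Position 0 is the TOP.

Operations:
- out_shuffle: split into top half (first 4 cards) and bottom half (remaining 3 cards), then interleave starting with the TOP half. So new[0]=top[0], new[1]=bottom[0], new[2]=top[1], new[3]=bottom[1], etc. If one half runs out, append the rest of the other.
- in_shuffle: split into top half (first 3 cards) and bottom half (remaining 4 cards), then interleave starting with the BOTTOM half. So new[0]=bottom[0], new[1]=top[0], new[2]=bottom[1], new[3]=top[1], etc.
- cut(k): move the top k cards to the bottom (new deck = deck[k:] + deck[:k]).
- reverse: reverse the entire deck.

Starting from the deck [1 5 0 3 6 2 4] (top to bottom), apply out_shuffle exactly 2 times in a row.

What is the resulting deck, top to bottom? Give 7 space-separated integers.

After op 1 (out_shuffle): [1 6 5 2 0 4 3]
After op 2 (out_shuffle): [1 0 6 4 5 3 2]

Answer: 1 0 6 4 5 3 2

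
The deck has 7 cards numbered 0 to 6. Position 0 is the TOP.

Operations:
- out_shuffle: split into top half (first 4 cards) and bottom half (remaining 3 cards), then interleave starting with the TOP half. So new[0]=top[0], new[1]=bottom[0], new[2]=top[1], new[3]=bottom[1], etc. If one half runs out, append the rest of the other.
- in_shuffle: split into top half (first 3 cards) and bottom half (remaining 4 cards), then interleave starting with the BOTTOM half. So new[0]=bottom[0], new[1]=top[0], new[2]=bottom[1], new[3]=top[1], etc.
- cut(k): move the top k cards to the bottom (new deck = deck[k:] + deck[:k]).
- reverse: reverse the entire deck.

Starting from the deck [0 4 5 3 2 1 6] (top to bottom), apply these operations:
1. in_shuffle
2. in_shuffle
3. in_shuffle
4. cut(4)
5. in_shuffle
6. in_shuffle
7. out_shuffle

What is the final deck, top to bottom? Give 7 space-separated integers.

After op 1 (in_shuffle): [3 0 2 4 1 5 6]
After op 2 (in_shuffle): [4 3 1 0 5 2 6]
After op 3 (in_shuffle): [0 4 5 3 2 1 6]
After op 4 (cut(4)): [2 1 6 0 4 5 3]
After op 5 (in_shuffle): [0 2 4 1 5 6 3]
After op 6 (in_shuffle): [1 0 5 2 6 4 3]
After op 7 (out_shuffle): [1 6 0 4 5 3 2]

Answer: 1 6 0 4 5 3 2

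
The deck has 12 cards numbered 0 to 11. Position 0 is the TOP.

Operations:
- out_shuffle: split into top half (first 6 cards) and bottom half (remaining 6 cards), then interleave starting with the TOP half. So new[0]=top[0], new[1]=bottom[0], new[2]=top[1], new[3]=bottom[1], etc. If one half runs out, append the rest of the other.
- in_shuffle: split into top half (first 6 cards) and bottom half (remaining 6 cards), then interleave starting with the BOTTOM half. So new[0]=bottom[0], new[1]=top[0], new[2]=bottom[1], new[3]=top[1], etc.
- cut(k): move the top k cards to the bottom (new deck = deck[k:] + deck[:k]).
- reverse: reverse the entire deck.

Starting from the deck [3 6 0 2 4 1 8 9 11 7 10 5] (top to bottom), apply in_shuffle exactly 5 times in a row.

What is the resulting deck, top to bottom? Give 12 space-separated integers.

After op 1 (in_shuffle): [8 3 9 6 11 0 7 2 10 4 5 1]
After op 2 (in_shuffle): [7 8 2 3 10 9 4 6 5 11 1 0]
After op 3 (in_shuffle): [4 7 6 8 5 2 11 3 1 10 0 9]
After op 4 (in_shuffle): [11 4 3 7 1 6 10 8 0 5 9 2]
After op 5 (in_shuffle): [10 11 8 4 0 3 5 7 9 1 2 6]

Answer: 10 11 8 4 0 3 5 7 9 1 2 6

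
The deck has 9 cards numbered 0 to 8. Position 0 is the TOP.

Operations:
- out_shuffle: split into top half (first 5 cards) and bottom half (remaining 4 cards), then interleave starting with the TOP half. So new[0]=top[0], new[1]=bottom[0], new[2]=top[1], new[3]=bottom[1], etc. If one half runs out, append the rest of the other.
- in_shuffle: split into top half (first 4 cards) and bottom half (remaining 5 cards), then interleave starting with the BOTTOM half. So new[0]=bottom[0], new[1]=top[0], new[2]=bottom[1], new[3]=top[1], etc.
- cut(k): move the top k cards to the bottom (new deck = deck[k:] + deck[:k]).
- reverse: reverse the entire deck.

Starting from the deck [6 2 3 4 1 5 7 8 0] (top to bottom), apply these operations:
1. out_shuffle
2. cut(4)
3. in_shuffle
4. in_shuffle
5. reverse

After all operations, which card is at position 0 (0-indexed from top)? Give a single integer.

Answer: 7

Derivation:
After op 1 (out_shuffle): [6 5 2 7 3 8 4 0 1]
After op 2 (cut(4)): [3 8 4 0 1 6 5 2 7]
After op 3 (in_shuffle): [1 3 6 8 5 4 2 0 7]
After op 4 (in_shuffle): [5 1 4 3 2 6 0 8 7]
After op 5 (reverse): [7 8 0 6 2 3 4 1 5]
Position 0: card 7.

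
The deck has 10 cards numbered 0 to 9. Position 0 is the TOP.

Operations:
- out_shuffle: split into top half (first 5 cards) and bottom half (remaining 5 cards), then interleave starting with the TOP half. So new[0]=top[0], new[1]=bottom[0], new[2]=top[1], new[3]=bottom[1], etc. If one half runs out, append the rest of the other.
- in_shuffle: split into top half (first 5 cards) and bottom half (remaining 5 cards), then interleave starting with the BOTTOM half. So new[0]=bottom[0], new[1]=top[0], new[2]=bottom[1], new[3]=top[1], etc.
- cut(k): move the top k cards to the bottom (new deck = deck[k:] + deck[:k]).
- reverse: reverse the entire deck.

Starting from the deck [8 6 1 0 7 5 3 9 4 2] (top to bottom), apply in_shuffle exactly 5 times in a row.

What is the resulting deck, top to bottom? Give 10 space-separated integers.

Answer: 2 4 9 3 5 7 0 1 6 8

Derivation:
After op 1 (in_shuffle): [5 8 3 6 9 1 4 0 2 7]
After op 2 (in_shuffle): [1 5 4 8 0 3 2 6 7 9]
After op 3 (in_shuffle): [3 1 2 5 6 4 7 8 9 0]
After op 4 (in_shuffle): [4 3 7 1 8 2 9 5 0 6]
After op 5 (in_shuffle): [2 4 9 3 5 7 0 1 6 8]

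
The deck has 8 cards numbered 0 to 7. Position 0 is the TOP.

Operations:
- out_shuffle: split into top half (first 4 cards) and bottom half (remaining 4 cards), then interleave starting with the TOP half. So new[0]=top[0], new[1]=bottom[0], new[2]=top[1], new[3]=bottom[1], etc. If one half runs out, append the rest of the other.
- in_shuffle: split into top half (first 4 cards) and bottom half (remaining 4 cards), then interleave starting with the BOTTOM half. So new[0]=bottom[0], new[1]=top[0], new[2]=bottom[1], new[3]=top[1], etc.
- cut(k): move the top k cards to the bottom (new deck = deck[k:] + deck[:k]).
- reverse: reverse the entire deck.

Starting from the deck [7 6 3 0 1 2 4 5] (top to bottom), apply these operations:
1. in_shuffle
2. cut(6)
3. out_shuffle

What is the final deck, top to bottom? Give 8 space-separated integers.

Answer: 5 2 0 6 1 4 7 3

Derivation:
After op 1 (in_shuffle): [1 7 2 6 4 3 5 0]
After op 2 (cut(6)): [5 0 1 7 2 6 4 3]
After op 3 (out_shuffle): [5 2 0 6 1 4 7 3]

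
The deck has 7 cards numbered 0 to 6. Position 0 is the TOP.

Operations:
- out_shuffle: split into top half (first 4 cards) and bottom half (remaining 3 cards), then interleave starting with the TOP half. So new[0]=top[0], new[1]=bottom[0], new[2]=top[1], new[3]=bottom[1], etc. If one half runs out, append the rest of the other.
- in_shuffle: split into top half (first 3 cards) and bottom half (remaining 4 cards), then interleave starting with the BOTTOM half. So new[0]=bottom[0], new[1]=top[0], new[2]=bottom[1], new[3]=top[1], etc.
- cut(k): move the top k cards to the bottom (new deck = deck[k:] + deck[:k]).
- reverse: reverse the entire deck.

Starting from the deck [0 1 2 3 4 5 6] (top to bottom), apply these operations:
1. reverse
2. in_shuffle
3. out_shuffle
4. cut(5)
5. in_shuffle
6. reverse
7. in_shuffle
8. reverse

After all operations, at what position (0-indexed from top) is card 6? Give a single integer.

After op 1 (reverse): [6 5 4 3 2 1 0]
After op 2 (in_shuffle): [3 6 2 5 1 4 0]
After op 3 (out_shuffle): [3 1 6 4 2 0 5]
After op 4 (cut(5)): [0 5 3 1 6 4 2]
After op 5 (in_shuffle): [1 0 6 5 4 3 2]
After op 6 (reverse): [2 3 4 5 6 0 1]
After op 7 (in_shuffle): [5 2 6 3 0 4 1]
After op 8 (reverse): [1 4 0 3 6 2 5]
Card 6 is at position 4.

Answer: 4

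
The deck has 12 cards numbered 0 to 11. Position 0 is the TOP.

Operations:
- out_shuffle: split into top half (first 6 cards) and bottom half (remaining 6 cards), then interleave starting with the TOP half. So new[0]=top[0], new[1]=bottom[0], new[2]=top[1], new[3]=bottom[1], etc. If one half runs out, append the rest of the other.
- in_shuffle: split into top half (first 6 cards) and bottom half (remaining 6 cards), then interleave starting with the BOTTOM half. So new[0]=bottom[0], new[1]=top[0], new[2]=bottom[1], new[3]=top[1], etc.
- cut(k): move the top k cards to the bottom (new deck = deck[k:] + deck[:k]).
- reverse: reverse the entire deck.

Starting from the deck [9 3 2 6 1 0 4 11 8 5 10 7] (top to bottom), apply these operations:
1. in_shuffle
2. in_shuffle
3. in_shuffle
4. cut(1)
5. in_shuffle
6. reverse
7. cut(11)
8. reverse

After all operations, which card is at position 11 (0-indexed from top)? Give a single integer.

After op 1 (in_shuffle): [4 9 11 3 8 2 5 6 10 1 7 0]
After op 2 (in_shuffle): [5 4 6 9 10 11 1 3 7 8 0 2]
After op 3 (in_shuffle): [1 5 3 4 7 6 8 9 0 10 2 11]
After op 4 (cut(1)): [5 3 4 7 6 8 9 0 10 2 11 1]
After op 5 (in_shuffle): [9 5 0 3 10 4 2 7 11 6 1 8]
After op 6 (reverse): [8 1 6 11 7 2 4 10 3 0 5 9]
After op 7 (cut(11)): [9 8 1 6 11 7 2 4 10 3 0 5]
After op 8 (reverse): [5 0 3 10 4 2 7 11 6 1 8 9]
Position 11: card 9.

Answer: 9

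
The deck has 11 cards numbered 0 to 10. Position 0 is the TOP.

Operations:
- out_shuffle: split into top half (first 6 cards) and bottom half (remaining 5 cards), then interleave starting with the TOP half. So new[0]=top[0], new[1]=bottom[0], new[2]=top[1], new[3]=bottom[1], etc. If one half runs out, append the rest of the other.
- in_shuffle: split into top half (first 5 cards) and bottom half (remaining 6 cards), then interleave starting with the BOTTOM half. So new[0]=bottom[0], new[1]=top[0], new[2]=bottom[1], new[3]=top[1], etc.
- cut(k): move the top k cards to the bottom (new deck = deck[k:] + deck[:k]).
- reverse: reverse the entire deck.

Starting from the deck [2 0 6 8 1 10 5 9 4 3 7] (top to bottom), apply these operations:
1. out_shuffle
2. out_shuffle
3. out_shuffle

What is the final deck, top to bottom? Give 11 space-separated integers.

After op 1 (out_shuffle): [2 5 0 9 6 4 8 3 1 7 10]
After op 2 (out_shuffle): [2 8 5 3 0 1 9 7 6 10 4]
After op 3 (out_shuffle): [2 9 8 7 5 6 3 10 0 4 1]

Answer: 2 9 8 7 5 6 3 10 0 4 1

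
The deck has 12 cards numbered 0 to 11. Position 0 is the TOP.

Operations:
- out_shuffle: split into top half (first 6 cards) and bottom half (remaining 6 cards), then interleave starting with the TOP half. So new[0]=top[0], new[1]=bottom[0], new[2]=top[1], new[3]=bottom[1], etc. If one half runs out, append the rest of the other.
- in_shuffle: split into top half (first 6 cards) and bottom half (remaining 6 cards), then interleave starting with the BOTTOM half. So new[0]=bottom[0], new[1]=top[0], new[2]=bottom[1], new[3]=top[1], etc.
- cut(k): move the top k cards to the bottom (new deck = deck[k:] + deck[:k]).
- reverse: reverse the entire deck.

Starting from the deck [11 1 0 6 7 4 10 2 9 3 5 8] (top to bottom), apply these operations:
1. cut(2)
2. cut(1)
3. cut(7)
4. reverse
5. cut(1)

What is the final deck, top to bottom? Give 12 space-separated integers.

Answer: 9 2 10 4 7 6 0 1 11 8 5 3

Derivation:
After op 1 (cut(2)): [0 6 7 4 10 2 9 3 5 8 11 1]
After op 2 (cut(1)): [6 7 4 10 2 9 3 5 8 11 1 0]
After op 3 (cut(7)): [5 8 11 1 0 6 7 4 10 2 9 3]
After op 4 (reverse): [3 9 2 10 4 7 6 0 1 11 8 5]
After op 5 (cut(1)): [9 2 10 4 7 6 0 1 11 8 5 3]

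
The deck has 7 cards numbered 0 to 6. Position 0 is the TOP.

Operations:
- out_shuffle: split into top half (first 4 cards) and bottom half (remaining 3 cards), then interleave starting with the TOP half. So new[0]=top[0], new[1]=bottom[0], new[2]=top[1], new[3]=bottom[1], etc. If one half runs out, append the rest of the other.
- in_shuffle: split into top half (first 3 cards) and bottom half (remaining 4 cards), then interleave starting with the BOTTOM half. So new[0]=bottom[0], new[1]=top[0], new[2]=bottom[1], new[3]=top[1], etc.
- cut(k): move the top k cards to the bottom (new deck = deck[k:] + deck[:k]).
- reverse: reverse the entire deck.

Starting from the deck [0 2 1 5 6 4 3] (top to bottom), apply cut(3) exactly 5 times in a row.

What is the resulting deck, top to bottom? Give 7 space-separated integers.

Answer: 2 1 5 6 4 3 0

Derivation:
After op 1 (cut(3)): [5 6 4 3 0 2 1]
After op 2 (cut(3)): [3 0 2 1 5 6 4]
After op 3 (cut(3)): [1 5 6 4 3 0 2]
After op 4 (cut(3)): [4 3 0 2 1 5 6]
After op 5 (cut(3)): [2 1 5 6 4 3 0]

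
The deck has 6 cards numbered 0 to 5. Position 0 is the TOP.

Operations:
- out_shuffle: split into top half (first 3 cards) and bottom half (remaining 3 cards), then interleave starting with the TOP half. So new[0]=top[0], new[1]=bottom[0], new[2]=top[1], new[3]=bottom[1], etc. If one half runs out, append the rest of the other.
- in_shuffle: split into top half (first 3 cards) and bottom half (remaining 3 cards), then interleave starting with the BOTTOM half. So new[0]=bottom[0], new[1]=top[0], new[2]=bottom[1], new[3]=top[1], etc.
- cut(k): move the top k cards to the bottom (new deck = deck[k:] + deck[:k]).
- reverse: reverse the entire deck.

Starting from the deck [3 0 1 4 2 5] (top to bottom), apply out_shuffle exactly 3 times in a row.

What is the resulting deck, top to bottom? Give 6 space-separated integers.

Answer: 3 1 2 0 4 5

Derivation:
After op 1 (out_shuffle): [3 4 0 2 1 5]
After op 2 (out_shuffle): [3 2 4 1 0 5]
After op 3 (out_shuffle): [3 1 2 0 4 5]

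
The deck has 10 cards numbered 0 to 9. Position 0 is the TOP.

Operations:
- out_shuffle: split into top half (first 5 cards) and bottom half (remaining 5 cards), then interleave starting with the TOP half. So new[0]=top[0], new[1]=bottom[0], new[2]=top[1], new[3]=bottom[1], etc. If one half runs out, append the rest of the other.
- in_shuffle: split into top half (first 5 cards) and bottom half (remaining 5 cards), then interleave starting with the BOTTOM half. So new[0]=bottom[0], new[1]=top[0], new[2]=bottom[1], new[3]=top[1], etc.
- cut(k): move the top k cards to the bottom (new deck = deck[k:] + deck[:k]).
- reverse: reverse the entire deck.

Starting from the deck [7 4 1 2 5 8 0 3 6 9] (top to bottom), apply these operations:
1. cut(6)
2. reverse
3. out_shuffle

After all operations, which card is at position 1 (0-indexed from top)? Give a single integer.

After op 1 (cut(6)): [0 3 6 9 7 4 1 2 5 8]
After op 2 (reverse): [8 5 2 1 4 7 9 6 3 0]
After op 3 (out_shuffle): [8 7 5 9 2 6 1 3 4 0]
Position 1: card 7.

Answer: 7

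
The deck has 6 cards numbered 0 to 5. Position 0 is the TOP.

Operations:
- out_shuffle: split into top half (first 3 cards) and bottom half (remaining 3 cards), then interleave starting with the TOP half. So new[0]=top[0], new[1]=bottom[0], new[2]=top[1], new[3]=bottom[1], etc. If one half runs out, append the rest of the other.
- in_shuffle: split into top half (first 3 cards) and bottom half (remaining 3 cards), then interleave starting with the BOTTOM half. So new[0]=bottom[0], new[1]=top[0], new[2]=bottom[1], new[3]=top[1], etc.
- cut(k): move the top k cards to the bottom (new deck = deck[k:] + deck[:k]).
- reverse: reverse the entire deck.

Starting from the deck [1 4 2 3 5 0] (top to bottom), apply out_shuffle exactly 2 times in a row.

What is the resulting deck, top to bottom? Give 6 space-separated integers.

After op 1 (out_shuffle): [1 3 4 5 2 0]
After op 2 (out_shuffle): [1 5 3 2 4 0]

Answer: 1 5 3 2 4 0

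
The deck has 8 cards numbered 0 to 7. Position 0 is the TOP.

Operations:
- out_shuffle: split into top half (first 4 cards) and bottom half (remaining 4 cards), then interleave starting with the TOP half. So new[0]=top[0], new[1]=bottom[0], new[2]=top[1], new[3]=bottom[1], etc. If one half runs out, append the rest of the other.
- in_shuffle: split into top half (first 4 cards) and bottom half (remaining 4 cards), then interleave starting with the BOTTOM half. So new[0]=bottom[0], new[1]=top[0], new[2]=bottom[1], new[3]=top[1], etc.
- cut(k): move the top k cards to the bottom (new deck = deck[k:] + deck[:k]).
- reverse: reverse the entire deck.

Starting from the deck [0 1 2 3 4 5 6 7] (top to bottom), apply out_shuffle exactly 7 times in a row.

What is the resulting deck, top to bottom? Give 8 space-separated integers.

After op 1 (out_shuffle): [0 4 1 5 2 6 3 7]
After op 2 (out_shuffle): [0 2 4 6 1 3 5 7]
After op 3 (out_shuffle): [0 1 2 3 4 5 6 7]
After op 4 (out_shuffle): [0 4 1 5 2 6 3 7]
After op 5 (out_shuffle): [0 2 4 6 1 3 5 7]
After op 6 (out_shuffle): [0 1 2 3 4 5 6 7]
After op 7 (out_shuffle): [0 4 1 5 2 6 3 7]

Answer: 0 4 1 5 2 6 3 7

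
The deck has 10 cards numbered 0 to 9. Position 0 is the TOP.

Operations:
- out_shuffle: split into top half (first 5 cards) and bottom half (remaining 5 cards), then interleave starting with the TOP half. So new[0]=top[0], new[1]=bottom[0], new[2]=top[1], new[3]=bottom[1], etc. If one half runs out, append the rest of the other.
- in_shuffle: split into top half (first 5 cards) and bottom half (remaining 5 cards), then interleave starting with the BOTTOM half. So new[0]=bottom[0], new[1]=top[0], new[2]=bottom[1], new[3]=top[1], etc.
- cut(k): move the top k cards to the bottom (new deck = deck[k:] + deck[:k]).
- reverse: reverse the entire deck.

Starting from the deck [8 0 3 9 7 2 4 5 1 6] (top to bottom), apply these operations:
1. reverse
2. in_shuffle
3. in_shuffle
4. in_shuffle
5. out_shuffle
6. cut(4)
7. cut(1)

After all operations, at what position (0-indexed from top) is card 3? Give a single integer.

Answer: 2

Derivation:
After op 1 (reverse): [6 1 5 4 2 7 9 3 0 8]
After op 2 (in_shuffle): [7 6 9 1 3 5 0 4 8 2]
After op 3 (in_shuffle): [5 7 0 6 4 9 8 1 2 3]
After op 4 (in_shuffle): [9 5 8 7 1 0 2 6 3 4]
After op 5 (out_shuffle): [9 0 5 2 8 6 7 3 1 4]
After op 6 (cut(4)): [8 6 7 3 1 4 9 0 5 2]
After op 7 (cut(1)): [6 7 3 1 4 9 0 5 2 8]
Card 3 is at position 2.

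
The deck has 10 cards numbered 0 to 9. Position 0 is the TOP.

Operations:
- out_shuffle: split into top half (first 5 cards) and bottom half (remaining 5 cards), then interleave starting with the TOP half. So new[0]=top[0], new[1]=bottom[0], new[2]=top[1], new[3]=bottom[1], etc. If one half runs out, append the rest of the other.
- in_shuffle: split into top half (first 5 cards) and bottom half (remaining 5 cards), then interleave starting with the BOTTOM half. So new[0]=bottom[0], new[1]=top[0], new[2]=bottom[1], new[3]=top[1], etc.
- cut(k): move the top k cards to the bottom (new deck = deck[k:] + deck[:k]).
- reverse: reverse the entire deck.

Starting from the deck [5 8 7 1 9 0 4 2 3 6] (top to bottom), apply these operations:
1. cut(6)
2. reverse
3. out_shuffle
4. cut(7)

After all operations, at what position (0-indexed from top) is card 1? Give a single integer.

After op 1 (cut(6)): [4 2 3 6 5 8 7 1 9 0]
After op 2 (reverse): [0 9 1 7 8 5 6 3 2 4]
After op 3 (out_shuffle): [0 5 9 6 1 3 7 2 8 4]
After op 4 (cut(7)): [2 8 4 0 5 9 6 1 3 7]
Card 1 is at position 7.

Answer: 7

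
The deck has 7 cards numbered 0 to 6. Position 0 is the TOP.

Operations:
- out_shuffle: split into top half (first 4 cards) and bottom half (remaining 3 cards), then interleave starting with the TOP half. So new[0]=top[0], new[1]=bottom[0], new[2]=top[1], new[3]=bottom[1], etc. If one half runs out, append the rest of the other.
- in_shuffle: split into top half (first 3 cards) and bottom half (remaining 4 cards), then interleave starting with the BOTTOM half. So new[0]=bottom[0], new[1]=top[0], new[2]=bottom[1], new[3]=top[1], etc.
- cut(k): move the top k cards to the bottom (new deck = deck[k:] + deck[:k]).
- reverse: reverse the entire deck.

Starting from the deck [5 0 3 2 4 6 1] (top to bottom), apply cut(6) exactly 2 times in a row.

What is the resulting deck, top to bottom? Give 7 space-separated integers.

After op 1 (cut(6)): [1 5 0 3 2 4 6]
After op 2 (cut(6)): [6 1 5 0 3 2 4]

Answer: 6 1 5 0 3 2 4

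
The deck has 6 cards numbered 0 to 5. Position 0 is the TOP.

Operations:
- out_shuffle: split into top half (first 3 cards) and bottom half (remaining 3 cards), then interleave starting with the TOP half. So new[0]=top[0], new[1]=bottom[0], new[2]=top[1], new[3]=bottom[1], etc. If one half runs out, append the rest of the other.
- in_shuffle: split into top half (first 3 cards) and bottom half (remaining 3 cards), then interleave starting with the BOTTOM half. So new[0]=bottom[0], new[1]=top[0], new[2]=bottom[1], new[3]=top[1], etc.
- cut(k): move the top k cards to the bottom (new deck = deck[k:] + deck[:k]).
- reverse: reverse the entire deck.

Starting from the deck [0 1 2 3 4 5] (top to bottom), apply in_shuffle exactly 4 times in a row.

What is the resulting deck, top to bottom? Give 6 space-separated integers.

Answer: 3 0 4 1 5 2

Derivation:
After op 1 (in_shuffle): [3 0 4 1 5 2]
After op 2 (in_shuffle): [1 3 5 0 2 4]
After op 3 (in_shuffle): [0 1 2 3 4 5]
After op 4 (in_shuffle): [3 0 4 1 5 2]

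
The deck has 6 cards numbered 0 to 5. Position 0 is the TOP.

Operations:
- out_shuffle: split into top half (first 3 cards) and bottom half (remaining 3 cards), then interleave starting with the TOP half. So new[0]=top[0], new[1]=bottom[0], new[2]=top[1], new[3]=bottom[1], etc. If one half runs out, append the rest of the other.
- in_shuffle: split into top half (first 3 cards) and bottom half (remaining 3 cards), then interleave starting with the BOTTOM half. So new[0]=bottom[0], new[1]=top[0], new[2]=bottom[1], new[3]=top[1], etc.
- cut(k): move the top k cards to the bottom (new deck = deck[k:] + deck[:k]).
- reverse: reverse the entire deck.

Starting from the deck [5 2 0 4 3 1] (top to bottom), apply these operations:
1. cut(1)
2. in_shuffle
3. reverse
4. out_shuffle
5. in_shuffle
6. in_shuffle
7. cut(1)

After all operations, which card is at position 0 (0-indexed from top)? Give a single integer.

Answer: 2

Derivation:
After op 1 (cut(1)): [2 0 4 3 1 5]
After op 2 (in_shuffle): [3 2 1 0 5 4]
After op 3 (reverse): [4 5 0 1 2 3]
After op 4 (out_shuffle): [4 1 5 2 0 3]
After op 5 (in_shuffle): [2 4 0 1 3 5]
After op 6 (in_shuffle): [1 2 3 4 5 0]
After op 7 (cut(1)): [2 3 4 5 0 1]
Position 0: card 2.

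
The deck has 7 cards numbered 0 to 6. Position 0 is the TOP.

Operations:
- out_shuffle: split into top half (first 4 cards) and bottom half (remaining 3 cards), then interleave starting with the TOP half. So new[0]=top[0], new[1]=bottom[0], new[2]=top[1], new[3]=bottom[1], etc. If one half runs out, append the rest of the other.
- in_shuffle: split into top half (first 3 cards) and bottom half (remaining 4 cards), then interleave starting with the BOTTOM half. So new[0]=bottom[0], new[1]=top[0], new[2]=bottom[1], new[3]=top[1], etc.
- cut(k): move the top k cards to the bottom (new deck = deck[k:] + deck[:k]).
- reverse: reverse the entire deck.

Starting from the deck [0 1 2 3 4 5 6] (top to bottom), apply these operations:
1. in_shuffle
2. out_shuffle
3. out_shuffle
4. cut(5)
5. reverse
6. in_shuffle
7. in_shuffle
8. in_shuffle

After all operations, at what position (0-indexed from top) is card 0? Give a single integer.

After op 1 (in_shuffle): [3 0 4 1 5 2 6]
After op 2 (out_shuffle): [3 5 0 2 4 6 1]
After op 3 (out_shuffle): [3 4 5 6 0 1 2]
After op 4 (cut(5)): [1 2 3 4 5 6 0]
After op 5 (reverse): [0 6 5 4 3 2 1]
After op 6 (in_shuffle): [4 0 3 6 2 5 1]
After op 7 (in_shuffle): [6 4 2 0 5 3 1]
After op 8 (in_shuffle): [0 6 5 4 3 2 1]
Card 0 is at position 0.

Answer: 0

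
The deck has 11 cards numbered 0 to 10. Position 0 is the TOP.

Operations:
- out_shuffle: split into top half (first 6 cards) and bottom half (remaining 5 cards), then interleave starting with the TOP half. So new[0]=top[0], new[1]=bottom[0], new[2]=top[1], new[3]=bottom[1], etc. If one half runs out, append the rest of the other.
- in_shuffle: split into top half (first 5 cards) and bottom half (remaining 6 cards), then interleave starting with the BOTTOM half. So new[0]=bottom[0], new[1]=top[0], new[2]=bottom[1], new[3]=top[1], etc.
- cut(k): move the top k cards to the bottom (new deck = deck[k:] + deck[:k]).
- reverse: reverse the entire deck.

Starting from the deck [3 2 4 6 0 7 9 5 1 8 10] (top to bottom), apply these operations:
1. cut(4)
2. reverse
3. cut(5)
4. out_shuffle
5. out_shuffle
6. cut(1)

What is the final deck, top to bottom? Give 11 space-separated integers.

After op 1 (cut(4)): [0 7 9 5 1 8 10 3 2 4 6]
After op 2 (reverse): [6 4 2 3 10 8 1 5 9 7 0]
After op 3 (cut(5)): [8 1 5 9 7 0 6 4 2 3 10]
After op 4 (out_shuffle): [8 6 1 4 5 2 9 3 7 10 0]
After op 5 (out_shuffle): [8 9 6 3 1 7 4 10 5 0 2]
After op 6 (cut(1)): [9 6 3 1 7 4 10 5 0 2 8]

Answer: 9 6 3 1 7 4 10 5 0 2 8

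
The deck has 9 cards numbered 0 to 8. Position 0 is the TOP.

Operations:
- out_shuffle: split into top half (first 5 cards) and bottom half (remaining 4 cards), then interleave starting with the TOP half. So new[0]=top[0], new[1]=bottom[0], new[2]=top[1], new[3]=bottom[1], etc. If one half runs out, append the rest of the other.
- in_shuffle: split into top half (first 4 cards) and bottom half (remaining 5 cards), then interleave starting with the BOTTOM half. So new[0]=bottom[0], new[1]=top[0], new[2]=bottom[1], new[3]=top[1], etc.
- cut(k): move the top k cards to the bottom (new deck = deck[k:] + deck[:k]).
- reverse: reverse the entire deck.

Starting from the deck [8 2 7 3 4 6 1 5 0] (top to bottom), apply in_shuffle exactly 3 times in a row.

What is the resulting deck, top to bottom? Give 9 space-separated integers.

Answer: 5 1 6 4 3 7 2 8 0

Derivation:
After op 1 (in_shuffle): [4 8 6 2 1 7 5 3 0]
After op 2 (in_shuffle): [1 4 7 8 5 6 3 2 0]
After op 3 (in_shuffle): [5 1 6 4 3 7 2 8 0]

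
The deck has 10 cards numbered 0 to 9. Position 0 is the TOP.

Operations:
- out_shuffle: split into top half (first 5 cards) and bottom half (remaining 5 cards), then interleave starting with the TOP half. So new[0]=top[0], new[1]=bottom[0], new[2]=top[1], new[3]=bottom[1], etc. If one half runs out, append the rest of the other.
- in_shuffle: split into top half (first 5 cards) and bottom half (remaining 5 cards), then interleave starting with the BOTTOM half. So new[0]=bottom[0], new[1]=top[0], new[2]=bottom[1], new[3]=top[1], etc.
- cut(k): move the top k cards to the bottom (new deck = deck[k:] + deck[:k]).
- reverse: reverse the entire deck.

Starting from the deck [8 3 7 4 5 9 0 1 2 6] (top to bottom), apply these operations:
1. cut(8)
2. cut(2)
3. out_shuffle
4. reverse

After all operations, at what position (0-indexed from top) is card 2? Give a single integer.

Answer: 2

Derivation:
After op 1 (cut(8)): [2 6 8 3 7 4 5 9 0 1]
After op 2 (cut(2)): [8 3 7 4 5 9 0 1 2 6]
After op 3 (out_shuffle): [8 9 3 0 7 1 4 2 5 6]
After op 4 (reverse): [6 5 2 4 1 7 0 3 9 8]
Card 2 is at position 2.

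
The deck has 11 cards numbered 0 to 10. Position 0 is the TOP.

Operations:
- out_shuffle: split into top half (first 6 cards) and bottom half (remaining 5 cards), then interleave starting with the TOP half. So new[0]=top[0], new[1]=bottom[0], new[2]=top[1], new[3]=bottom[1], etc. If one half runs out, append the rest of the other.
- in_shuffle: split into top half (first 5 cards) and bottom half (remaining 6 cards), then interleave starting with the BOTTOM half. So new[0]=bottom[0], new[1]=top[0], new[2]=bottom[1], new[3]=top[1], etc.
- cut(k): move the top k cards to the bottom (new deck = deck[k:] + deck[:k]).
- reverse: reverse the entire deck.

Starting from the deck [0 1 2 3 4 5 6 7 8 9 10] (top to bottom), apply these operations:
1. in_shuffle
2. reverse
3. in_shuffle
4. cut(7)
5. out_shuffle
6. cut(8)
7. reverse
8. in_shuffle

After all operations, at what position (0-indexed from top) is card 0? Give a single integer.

Answer: 0

Derivation:
After op 1 (in_shuffle): [5 0 6 1 7 2 8 3 9 4 10]
After op 2 (reverse): [10 4 9 3 8 2 7 1 6 0 5]
After op 3 (in_shuffle): [2 10 7 4 1 9 6 3 0 8 5]
After op 4 (cut(7)): [3 0 8 5 2 10 7 4 1 9 6]
After op 5 (out_shuffle): [3 7 0 4 8 1 5 9 2 6 10]
After op 6 (cut(8)): [2 6 10 3 7 0 4 8 1 5 9]
After op 7 (reverse): [9 5 1 8 4 0 7 3 10 6 2]
After op 8 (in_shuffle): [0 9 7 5 3 1 10 8 6 4 2]
Card 0 is at position 0.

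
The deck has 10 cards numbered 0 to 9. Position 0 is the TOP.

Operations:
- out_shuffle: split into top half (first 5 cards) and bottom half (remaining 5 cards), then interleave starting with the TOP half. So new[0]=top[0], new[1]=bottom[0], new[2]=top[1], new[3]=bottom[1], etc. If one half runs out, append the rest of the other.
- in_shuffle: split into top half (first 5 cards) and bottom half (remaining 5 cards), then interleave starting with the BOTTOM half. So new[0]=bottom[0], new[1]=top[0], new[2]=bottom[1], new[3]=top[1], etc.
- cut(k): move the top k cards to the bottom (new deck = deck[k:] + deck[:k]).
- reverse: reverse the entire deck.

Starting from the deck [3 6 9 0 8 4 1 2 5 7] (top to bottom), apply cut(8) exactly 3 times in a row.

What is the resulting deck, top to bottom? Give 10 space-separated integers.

Answer: 8 4 1 2 5 7 3 6 9 0

Derivation:
After op 1 (cut(8)): [5 7 3 6 9 0 8 4 1 2]
After op 2 (cut(8)): [1 2 5 7 3 6 9 0 8 4]
After op 3 (cut(8)): [8 4 1 2 5 7 3 6 9 0]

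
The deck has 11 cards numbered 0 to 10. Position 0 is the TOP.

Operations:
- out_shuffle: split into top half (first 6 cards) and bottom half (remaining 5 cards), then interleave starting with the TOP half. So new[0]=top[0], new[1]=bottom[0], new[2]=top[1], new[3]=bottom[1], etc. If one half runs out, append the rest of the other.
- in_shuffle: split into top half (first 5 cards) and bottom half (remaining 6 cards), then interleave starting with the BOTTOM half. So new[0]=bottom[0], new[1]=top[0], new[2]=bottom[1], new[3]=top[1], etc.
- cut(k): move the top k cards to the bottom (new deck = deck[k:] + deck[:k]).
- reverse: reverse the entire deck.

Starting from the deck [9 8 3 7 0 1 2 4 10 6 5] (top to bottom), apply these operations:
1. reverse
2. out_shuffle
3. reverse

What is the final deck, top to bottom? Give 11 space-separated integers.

After op 1 (reverse): [5 6 10 4 2 1 0 7 3 8 9]
After op 2 (out_shuffle): [5 0 6 7 10 3 4 8 2 9 1]
After op 3 (reverse): [1 9 2 8 4 3 10 7 6 0 5]

Answer: 1 9 2 8 4 3 10 7 6 0 5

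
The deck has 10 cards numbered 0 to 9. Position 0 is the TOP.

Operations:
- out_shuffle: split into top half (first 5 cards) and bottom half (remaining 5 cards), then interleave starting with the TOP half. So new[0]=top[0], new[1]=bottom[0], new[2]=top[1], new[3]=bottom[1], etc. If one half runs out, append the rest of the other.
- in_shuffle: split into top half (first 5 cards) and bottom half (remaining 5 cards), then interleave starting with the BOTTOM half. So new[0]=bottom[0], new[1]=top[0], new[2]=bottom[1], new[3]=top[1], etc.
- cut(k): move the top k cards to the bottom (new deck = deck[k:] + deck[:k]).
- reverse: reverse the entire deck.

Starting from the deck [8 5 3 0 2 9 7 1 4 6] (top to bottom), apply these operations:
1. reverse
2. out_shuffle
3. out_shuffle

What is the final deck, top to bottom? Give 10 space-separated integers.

Answer: 6 3 2 7 4 5 0 9 1 8

Derivation:
After op 1 (reverse): [6 4 1 7 9 2 0 3 5 8]
After op 2 (out_shuffle): [6 2 4 0 1 3 7 5 9 8]
After op 3 (out_shuffle): [6 3 2 7 4 5 0 9 1 8]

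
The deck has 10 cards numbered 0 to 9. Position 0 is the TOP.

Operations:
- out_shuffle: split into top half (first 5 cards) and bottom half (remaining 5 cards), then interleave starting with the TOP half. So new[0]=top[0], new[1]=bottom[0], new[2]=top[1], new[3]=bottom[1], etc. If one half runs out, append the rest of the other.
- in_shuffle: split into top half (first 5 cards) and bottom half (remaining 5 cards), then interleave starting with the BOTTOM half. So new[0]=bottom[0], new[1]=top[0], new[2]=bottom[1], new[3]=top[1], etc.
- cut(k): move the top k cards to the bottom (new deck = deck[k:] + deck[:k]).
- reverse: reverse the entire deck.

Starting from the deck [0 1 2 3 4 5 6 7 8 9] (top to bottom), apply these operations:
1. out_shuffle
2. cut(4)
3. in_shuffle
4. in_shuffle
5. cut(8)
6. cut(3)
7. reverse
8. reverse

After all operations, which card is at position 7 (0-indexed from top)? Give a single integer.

Answer: 4

Derivation:
After op 1 (out_shuffle): [0 5 1 6 2 7 3 8 4 9]
After op 2 (cut(4)): [2 7 3 8 4 9 0 5 1 6]
After op 3 (in_shuffle): [9 2 0 7 5 3 1 8 6 4]
After op 4 (in_shuffle): [3 9 1 2 8 0 6 7 4 5]
After op 5 (cut(8)): [4 5 3 9 1 2 8 0 6 7]
After op 6 (cut(3)): [9 1 2 8 0 6 7 4 5 3]
After op 7 (reverse): [3 5 4 7 6 0 8 2 1 9]
After op 8 (reverse): [9 1 2 8 0 6 7 4 5 3]
Position 7: card 4.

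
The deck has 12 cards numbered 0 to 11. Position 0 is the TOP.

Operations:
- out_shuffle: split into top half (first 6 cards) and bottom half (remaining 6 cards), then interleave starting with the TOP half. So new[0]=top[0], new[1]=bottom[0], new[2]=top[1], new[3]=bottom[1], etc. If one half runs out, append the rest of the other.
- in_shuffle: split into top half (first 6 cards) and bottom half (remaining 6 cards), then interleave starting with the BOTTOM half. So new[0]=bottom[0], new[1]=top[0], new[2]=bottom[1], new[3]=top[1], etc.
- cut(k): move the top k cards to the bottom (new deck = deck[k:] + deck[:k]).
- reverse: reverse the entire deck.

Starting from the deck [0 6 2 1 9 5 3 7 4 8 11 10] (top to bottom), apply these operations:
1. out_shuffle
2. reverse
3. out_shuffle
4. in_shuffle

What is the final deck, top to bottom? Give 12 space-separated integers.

Answer: 9 10 6 4 8 5 3 2 1 11 0 7

Derivation:
After op 1 (out_shuffle): [0 3 6 7 2 4 1 8 9 11 5 10]
After op 2 (reverse): [10 5 11 9 8 1 4 2 7 6 3 0]
After op 3 (out_shuffle): [10 4 5 2 11 7 9 6 8 3 1 0]
After op 4 (in_shuffle): [9 10 6 4 8 5 3 2 1 11 0 7]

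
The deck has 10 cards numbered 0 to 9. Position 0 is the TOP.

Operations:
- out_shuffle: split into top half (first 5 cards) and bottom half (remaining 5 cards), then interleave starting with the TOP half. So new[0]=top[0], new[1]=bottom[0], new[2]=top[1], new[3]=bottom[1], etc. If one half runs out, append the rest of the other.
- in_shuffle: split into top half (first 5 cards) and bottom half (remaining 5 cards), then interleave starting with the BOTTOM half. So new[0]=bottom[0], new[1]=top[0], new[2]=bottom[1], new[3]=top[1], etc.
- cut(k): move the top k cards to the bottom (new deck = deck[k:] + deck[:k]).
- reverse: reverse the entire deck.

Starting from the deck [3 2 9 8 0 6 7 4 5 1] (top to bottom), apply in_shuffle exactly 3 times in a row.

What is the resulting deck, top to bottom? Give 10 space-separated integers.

Answer: 7 9 1 6 2 5 0 3 4 8

Derivation:
After op 1 (in_shuffle): [6 3 7 2 4 9 5 8 1 0]
After op 2 (in_shuffle): [9 6 5 3 8 7 1 2 0 4]
After op 3 (in_shuffle): [7 9 1 6 2 5 0 3 4 8]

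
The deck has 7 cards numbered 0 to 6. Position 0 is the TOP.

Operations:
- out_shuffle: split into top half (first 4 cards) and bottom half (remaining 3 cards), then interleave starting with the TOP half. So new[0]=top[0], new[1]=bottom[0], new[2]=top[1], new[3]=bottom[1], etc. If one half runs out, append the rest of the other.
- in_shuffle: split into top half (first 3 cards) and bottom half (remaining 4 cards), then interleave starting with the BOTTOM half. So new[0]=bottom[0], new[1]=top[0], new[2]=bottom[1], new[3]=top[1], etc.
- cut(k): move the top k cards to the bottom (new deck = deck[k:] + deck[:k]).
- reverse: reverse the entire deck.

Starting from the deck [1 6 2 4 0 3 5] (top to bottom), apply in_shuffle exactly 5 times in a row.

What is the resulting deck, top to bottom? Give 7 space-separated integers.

After op 1 (in_shuffle): [4 1 0 6 3 2 5]
After op 2 (in_shuffle): [6 4 3 1 2 0 5]
After op 3 (in_shuffle): [1 6 2 4 0 3 5]
After op 4 (in_shuffle): [4 1 0 6 3 2 5]
After op 5 (in_shuffle): [6 4 3 1 2 0 5]

Answer: 6 4 3 1 2 0 5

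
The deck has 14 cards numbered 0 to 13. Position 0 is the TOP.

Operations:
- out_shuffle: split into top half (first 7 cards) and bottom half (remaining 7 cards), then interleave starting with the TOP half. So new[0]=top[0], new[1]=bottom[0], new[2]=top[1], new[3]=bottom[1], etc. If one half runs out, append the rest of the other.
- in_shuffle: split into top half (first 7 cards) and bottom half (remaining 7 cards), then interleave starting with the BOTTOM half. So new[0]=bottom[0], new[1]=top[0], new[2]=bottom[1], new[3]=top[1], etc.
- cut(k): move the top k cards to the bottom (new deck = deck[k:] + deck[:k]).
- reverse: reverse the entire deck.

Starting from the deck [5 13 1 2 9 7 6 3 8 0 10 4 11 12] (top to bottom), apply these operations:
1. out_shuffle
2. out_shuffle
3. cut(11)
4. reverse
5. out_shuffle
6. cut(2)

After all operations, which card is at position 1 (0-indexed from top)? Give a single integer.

Answer: 3

Derivation:
After op 1 (out_shuffle): [5 3 13 8 1 0 2 10 9 4 7 11 6 12]
After op 2 (out_shuffle): [5 10 3 9 13 4 8 7 1 11 0 6 2 12]
After op 3 (cut(11)): [6 2 12 5 10 3 9 13 4 8 7 1 11 0]
After op 4 (reverse): [0 11 1 7 8 4 13 9 3 10 5 12 2 6]
After op 5 (out_shuffle): [0 9 11 3 1 10 7 5 8 12 4 2 13 6]
After op 6 (cut(2)): [11 3 1 10 7 5 8 12 4 2 13 6 0 9]
Position 1: card 3.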